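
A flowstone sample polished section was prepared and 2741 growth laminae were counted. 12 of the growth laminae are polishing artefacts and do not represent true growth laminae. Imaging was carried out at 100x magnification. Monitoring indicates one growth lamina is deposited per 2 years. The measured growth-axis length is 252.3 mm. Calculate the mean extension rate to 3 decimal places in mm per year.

0.046 mm per year

True growth lamina count = 2741 − 12 = 2729.
2729 growth laminae at 2 years each span 2729 × 2 = 5458 years.
Extension rate ≈ 252.3 / 5458 = 0.046 mm per year.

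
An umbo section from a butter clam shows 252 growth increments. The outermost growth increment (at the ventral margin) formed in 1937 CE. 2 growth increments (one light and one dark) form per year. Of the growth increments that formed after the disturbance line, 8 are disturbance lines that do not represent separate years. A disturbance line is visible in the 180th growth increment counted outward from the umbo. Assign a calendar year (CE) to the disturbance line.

1905 CE

252 − 180 = 72 growth increments lie beyond the disturbance line toward the ventral margin.
72 − 8 false = 64 true growth increments after the disturbance line.
With 2 growth increments per year, 64 / 2 = 32 years.
1937 − 32 = 1905 CE.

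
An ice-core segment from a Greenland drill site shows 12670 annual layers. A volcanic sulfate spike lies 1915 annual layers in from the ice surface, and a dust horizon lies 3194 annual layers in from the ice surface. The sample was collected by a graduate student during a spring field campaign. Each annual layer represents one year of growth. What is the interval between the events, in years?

1279 yr

Separation: 3194 − 1915 = 1279 annual layers.
That is 1279 years at one annual layer per year.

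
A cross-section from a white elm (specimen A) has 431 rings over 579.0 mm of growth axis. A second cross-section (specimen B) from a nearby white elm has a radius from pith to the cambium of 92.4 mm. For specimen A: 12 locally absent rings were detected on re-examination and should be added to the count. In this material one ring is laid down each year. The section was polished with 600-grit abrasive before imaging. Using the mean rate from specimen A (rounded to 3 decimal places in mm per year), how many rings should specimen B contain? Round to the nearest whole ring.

71 rings

Specimen A: correcting the raw count gives 431 + 12 = 443 true rings.
A: Extension rate ≈ 579.0 / 443 = 1.307 mm/yr.
B spans 92.4 / 1.307 = 70.70 years ≈ 71 rings.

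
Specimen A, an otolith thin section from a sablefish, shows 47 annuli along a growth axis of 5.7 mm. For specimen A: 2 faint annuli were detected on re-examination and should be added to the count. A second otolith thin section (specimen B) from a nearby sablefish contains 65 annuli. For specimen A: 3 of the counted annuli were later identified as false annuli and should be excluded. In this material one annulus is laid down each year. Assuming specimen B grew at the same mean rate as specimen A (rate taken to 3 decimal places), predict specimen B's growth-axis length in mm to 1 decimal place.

8.1 mm

Specimen A: correcting the raw count gives 47 − 3 + 2 = 46 true annuli.
A: Mean rate = 5.7 mm / 46 years ≈ 0.124 mm/yr.
Length of B = 0.124 × 65 = 8.1 mm.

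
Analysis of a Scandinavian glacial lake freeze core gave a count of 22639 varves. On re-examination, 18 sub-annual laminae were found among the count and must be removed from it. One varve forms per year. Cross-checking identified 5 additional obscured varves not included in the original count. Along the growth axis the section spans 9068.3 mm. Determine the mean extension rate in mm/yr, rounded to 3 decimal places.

True varve count = 22639 − 18 + 5 = 22626.
Mean rate = 9068.3 mm / 22626 years ≈ 0.401 mm/yr.

0.401 mm/yr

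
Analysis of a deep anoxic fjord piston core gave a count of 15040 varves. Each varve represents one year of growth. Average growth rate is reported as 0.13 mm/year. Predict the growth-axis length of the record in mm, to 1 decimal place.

1955.2 mm

15040 years of growth are recorded.
Length ≈ 0.13 × 15040 = 1955.2 mm.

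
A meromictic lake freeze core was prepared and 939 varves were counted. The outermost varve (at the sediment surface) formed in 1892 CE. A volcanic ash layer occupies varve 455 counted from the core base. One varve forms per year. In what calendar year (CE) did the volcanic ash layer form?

1408 CE

939 − 455 = 484 varves lie beyond the volcanic ash layer toward the sediment surface.
The varve at the sediment surface is 1892 CE, so the volcanic ash layer dates to 1892 − 484 = 1408 CE.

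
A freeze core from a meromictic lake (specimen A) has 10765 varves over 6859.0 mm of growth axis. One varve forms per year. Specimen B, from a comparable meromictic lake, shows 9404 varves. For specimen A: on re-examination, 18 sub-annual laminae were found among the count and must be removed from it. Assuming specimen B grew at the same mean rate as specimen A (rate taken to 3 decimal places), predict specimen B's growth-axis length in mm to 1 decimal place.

Specimen A: true varve count = 10765 − 18 = 10747.
A: Mean rate = 6859.0 mm / 10747 years ≈ 0.638 mm/year.
Length of B = 0.638 × 9404 = 5999.8 mm.

5999.8 mm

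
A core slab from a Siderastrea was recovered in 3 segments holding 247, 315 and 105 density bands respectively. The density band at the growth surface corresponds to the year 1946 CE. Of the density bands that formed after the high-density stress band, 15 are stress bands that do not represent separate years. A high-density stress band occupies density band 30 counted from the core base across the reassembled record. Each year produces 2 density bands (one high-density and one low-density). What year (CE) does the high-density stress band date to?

1635 CE

Total density bands = 247 + 315 + 105 = 667.
The high-density stress band sits at density band 30 from the core base, so 667 − 30 = 637 density bands formed after it.
Excluding 15 false density bands: 637 − 15 = 622.
622 density bands at 2 per year is 622 / 2 = 311 years.
1946 − 311 = 1635 CE.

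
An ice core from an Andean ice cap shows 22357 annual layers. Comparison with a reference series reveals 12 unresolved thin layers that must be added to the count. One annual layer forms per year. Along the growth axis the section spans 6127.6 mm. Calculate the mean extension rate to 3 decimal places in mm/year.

0.274 mm/year

Adjusted count: 22357 + 12 = 22369 annual layers.
Extension rate ≈ 6127.6 / 22369 = 0.274 mm/year.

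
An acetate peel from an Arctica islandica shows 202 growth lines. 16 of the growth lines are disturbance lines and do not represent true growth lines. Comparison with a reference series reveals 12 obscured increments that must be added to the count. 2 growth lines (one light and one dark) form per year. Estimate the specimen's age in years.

99 yr

True growth line count = 202 − 16 + 12 = 198.
Dividing by 2 growth lines per year: 198 / 2 = 99 years.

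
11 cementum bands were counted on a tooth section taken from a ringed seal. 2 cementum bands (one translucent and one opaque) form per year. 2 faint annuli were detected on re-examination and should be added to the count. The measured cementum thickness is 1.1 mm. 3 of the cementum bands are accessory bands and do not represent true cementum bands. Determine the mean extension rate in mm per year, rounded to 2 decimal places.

True cementum band count = 11 − 3 + 2 = 10.
10 cementum bands at 2 per year is 10 / 2 = 5 years.
Mean rate = 1.1 mm / 5 years ≈ 0.22 mm per year.

0.22 mm per year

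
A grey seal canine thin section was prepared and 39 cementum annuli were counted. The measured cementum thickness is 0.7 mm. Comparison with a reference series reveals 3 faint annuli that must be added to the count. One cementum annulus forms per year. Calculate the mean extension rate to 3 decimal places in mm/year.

True cementum annulus count = 39 + 3 = 42.
Extension rate ≈ 0.7 / 42 = 0.017 mm/year.

0.017 mm/year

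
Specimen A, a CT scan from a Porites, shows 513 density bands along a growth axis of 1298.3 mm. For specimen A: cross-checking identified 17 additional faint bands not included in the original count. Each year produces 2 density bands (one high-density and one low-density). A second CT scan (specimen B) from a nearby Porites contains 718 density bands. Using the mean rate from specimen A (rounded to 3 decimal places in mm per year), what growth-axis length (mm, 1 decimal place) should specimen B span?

1758.7 mm

Specimen A: after corrections the count is 513 + 17 = 530 density bands.
Specimen A: dividing by 2 density bands per year: 530 / 2 = 265 years.
A: Extension rate ≈ 1298.3 / 265 = 4.899 mm/yr.
Specimen B: 718 density bands at 2 per year is 718 / 2 = 359 years. Length of B = 4.899 × 359 = 1758.7 mm.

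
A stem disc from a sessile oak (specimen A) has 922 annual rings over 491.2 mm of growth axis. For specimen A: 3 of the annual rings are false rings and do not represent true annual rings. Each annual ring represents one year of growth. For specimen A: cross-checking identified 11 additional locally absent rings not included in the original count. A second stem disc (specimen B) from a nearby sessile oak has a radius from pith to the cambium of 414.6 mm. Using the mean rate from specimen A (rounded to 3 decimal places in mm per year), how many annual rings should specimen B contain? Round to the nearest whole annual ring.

Specimen A: adjusted count: 922 − 3 + 11 = 930 annual rings.
A: Mean rate = 491.2 mm / 930 years ≈ 0.528 mm/yr.
B spans 414.6 / 0.528 = 785.23 years ≈ 785 annual rings.

785 annual rings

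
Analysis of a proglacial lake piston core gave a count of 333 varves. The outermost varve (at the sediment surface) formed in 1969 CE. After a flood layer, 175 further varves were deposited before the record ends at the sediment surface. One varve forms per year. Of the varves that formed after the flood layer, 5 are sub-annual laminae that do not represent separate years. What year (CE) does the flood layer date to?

1799 CE

175 varves post-date the flood layer.
Removing the 5 false varves leaves 175 − 5 = 170 true varves beyond the flood layer.
1969 − 170 = 1799 CE.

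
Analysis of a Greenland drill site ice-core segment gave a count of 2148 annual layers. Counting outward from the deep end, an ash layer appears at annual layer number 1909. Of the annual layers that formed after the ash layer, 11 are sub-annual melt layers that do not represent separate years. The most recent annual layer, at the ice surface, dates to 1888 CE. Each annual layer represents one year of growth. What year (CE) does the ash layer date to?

The ash layer sits at annual layer 1909 from the deep end, so 2148 − 1909 = 239 annual layers formed after it.
Excluding 11 false annual layers: 239 − 11 = 228.
Counting back 228 years from 1888 CE places the ash layer in 1888 − 228 = 1660 CE.

1660 CE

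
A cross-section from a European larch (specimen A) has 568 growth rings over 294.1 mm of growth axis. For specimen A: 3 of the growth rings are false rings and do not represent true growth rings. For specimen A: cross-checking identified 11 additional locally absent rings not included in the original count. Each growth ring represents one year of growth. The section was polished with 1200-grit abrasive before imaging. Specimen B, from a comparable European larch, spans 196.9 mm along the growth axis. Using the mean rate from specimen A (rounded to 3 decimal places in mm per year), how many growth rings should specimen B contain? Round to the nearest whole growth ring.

Specimen A: adjusted count: 568 − 3 + 11 = 576 growth rings.
A: 294.1 mm over 576 years gives 294.1 / 576 ≈ 0.511 mm/yr.
For B, 196.9 / 0.511 = 385.32 years ≈ 385 growth rings.

385 growth rings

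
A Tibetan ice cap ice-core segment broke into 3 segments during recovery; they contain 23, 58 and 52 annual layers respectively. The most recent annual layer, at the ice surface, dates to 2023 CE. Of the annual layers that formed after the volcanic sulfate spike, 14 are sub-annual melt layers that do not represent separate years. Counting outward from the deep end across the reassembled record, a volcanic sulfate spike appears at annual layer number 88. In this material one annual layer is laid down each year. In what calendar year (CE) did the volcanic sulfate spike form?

Total annual layers = 23 + 58 + 52 = 133.
Between annual layer 88 and the ice surface there are 133 − 88 = 45 annual layers.
Excluding 14 false annual layers: 45 − 14 = 31.
The annual layer at the ice surface is 2023 CE, so the volcanic sulfate spike dates to 2023 − 31 = 1992 CE.

1992 CE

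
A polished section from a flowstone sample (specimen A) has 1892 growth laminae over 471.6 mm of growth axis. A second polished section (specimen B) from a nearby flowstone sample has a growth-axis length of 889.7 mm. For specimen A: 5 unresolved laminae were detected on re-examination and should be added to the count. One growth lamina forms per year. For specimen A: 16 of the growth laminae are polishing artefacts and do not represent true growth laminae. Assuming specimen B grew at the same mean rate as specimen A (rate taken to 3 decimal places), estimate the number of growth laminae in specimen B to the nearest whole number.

Specimen A: true growth lamina count = 1892 − 16 + 5 = 1881.
A: 471.6 mm over 1881 years gives 471.6 / 1881 ≈ 0.251 mm/yr.
Specimen B: 889.7 mm / 0.251 mm per year = 3544.62 years ≈ 3545 growth laminae.

3545 growth laminae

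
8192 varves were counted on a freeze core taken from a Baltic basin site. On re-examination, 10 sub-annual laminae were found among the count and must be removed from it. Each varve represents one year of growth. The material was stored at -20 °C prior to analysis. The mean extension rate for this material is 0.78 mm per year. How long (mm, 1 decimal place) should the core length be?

6382.0 mm

Correcting the raw count gives 8192 − 10 = 8182 true varves.
Predicted length = 0.78 mm/year × 8182 years = 6382.0 mm.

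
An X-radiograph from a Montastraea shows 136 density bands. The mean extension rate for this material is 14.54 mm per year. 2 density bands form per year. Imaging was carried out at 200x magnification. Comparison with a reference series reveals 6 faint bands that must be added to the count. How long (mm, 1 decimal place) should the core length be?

Correcting the raw count gives 136 + 6 = 142 true density bands.
Dividing by 2 density bands per year: 142 / 2 = 71 years.
Length ≈ 14.54 × 71 = 1032.3 mm.

1032.3 mm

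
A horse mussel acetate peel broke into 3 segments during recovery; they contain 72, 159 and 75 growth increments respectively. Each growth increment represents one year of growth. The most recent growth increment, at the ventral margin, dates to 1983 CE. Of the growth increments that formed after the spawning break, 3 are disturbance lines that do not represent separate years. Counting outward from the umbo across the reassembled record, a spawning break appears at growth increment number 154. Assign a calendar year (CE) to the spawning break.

1834 CE

Total growth increments = 72 + 159 + 75 = 306.
The spawning break sits at growth increment 154 from the umbo, so 306 − 154 = 152 growth increments formed after it.
152 − 3 false = 149 true growth increments after the spawning break.
The growth increment at the ventral margin is 1983 CE, so the spawning break dates to 1983 − 149 = 1834 CE.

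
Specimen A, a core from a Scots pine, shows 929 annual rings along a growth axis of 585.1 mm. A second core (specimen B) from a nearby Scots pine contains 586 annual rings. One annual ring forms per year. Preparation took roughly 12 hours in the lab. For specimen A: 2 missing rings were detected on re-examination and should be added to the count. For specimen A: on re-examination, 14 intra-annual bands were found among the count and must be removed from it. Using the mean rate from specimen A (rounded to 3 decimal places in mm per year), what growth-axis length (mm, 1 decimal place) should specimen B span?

Specimen A: adjusted count: 929 − 14 + 2 = 917 annual rings.
A: 585.1 mm over 917 years gives 585.1 / 917 ≈ 0.638 mm per year.
Length of B = 0.638 × 586 = 373.9 mm.

373.9 mm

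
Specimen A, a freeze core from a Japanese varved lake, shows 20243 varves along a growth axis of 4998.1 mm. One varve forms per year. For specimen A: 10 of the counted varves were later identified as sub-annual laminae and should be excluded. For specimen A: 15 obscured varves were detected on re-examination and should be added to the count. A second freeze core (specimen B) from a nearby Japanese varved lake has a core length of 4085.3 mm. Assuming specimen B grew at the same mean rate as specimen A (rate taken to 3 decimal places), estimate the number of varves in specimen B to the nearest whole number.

Specimen A: adjusted count: 20243 − 10 + 15 = 20248 varves.
A: Mean rate = 4998.1 mm / 20248 years ≈ 0.247 mm/yr.
For B, 4085.3 / 0.247 = 16539.68 years ≈ 16540 varves.

16540 varves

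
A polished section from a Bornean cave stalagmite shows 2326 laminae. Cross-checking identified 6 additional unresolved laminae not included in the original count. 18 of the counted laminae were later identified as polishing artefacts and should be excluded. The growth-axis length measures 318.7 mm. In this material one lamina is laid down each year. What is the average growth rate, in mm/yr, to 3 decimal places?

Adjusted count: 2326 − 18 + 6 = 2314 laminae.
Mean rate = 318.7 mm / 2314 years ≈ 0.138 mm/yr.

0.138 mm/yr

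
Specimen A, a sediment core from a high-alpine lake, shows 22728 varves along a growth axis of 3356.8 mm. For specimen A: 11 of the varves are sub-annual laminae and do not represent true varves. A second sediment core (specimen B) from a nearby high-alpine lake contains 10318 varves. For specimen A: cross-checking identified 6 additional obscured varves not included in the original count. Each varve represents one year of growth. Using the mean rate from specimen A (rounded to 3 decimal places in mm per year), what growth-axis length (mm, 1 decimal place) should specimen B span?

Specimen A: true varve count = 22728 − 11 + 6 = 22723.
A: Extension rate ≈ 3356.8 / 22723 = 0.148 mm per year.
B's length ≈ 0.148 × 10318 = 1527.1 mm.

1527.1 mm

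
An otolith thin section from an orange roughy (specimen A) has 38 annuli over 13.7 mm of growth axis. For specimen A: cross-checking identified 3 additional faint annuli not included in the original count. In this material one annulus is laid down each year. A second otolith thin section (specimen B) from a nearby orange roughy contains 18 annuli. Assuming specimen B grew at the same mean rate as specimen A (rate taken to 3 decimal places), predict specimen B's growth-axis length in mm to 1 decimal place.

6.0 mm

Specimen A: adjusted count: 38 + 3 = 41 annuli.
A: Mean rate = 13.7 mm / 41 years ≈ 0.334 mm per year.
Length of B = 0.334 × 18 = 6.0 mm.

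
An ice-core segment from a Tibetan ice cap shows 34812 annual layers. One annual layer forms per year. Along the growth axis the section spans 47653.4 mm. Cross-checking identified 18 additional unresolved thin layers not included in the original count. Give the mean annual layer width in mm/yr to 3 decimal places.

True annual layer count = 34812 + 18 = 34830.
Extension rate ≈ 47653.4 / 34830 = 1.368 mm/yr.

1.368 mm/yr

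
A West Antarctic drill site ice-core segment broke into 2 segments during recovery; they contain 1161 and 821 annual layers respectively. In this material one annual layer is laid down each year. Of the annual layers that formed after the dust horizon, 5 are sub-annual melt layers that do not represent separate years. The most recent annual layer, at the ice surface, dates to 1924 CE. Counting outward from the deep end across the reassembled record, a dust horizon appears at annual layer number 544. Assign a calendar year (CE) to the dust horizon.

Total annual layers = 1161 + 821 = 1982.
The dust horizon sits at annual layer 544 from the deep end, so 1982 − 544 = 1438 annual layers formed after it.
1438 − 5 false = 1433 true annual layers after the dust horizon.
1924 − 1433 = 491 CE.

491 CE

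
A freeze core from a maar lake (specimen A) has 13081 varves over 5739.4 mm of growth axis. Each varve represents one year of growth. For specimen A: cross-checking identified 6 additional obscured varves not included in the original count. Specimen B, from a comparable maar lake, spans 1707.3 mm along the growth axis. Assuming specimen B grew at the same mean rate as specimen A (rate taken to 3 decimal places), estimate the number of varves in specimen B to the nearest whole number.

Specimen A: after corrections the count is 13081 + 6 = 13087 varves.
A: 5739.4 mm over 13087 years gives 5739.4 / 13087 ≈ 0.439 mm per year.
For B, 1707.3 / 0.439 = 3889.07 years ≈ 3889 varves.

3889 varves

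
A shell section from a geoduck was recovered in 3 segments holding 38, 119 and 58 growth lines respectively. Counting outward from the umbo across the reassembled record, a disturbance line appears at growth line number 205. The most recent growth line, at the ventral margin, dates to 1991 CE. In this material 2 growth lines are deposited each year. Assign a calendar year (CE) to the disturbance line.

1986 CE

Total growth lines = 38 + 119 + 58 = 215.
The disturbance line sits at growth line 205 from the umbo, so 215 − 205 = 10 growth lines formed after it.
Dividing by 2 growth lines per year: 10 / 2 = 5 years.
1991 − 5 = 1986 CE.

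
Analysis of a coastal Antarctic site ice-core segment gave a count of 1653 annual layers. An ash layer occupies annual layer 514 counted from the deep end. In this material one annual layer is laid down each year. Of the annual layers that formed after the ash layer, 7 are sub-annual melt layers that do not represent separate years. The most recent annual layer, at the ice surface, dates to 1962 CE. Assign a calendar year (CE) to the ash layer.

Between annual layer 514 and the ice surface there are 1653 − 514 = 1139 annual layers.
1139 − 7 false = 1132 true annual layers after the ash layer.
The annual layer at the ice surface is 1962 CE, so the ash layer dates to 1962 − 1132 = 830 CE.

830 CE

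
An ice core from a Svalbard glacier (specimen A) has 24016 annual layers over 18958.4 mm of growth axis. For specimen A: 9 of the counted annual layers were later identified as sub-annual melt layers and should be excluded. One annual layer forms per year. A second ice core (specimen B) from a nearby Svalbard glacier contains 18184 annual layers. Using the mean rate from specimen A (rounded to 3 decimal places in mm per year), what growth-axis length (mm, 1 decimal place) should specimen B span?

Specimen A: adjusted count: 24016 − 9 = 24007 annual layers.
A: Extension rate ≈ 18958.4 / 24007 = 0.790 mm/year.
Length of B = 0.790 × 18184 = 14365.4 mm.

14365.4 mm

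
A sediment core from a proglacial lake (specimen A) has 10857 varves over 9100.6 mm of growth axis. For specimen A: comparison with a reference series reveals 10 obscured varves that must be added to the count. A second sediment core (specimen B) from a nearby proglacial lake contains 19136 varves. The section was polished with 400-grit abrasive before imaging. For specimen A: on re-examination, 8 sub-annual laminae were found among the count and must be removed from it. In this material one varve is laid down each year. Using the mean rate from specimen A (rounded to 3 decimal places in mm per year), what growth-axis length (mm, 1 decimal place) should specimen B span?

16036.0 mm

Specimen A: correcting the raw count gives 10857 − 8 + 10 = 10859 true varves.
A: Extension rate ≈ 9100.6 / 10859 = 0.838 mm per year.
For B, 0.838 mm/year × 19136 years = 16036.0 mm.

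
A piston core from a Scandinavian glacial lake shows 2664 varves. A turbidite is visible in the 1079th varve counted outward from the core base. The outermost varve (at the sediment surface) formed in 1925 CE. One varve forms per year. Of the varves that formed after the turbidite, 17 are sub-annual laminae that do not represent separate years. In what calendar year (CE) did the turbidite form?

2664 − 1079 = 1585 varves lie beyond the turbidite toward the sediment surface.
Excluding 17 false varves: 1585 − 17 = 1568.
Counting back 1568 years from 1925 CE places the turbidite in 1925 − 1568 = 357 CE.

357 CE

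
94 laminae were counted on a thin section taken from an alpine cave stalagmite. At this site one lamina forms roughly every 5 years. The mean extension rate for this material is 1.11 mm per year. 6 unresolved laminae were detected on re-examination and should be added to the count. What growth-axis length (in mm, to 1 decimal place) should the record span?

555.0 mm

Adjusted count: 94 + 6 = 100 laminae.
At 5 years per lamina, 100 × 5 = 500 years.
Length ≈ 1.11 × 500 = 555.0 mm.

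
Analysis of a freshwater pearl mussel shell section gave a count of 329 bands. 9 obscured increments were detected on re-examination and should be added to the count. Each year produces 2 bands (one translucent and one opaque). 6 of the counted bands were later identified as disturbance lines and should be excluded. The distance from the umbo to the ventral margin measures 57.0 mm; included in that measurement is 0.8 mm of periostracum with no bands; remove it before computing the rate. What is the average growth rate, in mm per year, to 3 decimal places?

Adjusted count: 329 − 6 + 9 = 332 bands.
With 2 bands per year, 332 / 2 = 166 years.
Removing the 0.8 mm offcut leaves 57.0 − 0.8 = 56.2 mm.
Extension rate ≈ 56.2 / 166 = 0.339 mm per year.

0.339 mm per year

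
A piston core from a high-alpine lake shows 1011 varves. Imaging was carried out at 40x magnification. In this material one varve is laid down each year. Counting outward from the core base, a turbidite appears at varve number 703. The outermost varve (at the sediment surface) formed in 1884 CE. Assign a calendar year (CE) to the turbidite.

1576 CE

Between varve 703 and the sediment surface there are 1011 − 703 = 308 varves.
Counting back 308 years from 1884 CE places the turbidite in 1884 − 308 = 1576 CE.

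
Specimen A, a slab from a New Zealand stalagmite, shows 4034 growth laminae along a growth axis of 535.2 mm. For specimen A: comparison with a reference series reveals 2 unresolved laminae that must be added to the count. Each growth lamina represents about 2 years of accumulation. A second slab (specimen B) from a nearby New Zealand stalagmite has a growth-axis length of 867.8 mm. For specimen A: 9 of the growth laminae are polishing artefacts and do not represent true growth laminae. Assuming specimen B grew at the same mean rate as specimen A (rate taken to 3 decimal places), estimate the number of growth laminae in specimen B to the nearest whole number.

6574 growth laminae

Specimen A: adjusted count: 4034 − 9 + 2 = 4027 growth laminae.
Specimen A: multiplying by 2 years per growth lamina: 4027 × 2 = 8054 years.
A: Mean rate = 535.2 mm / 8054 years ≈ 0.066 mm per year.
Specimen B: 867.8 mm / 0.066 mm per year = 13148.48 years; at 2 years per growth lamina that is 13148.48 / 2 ≈ 6574 growth laminae.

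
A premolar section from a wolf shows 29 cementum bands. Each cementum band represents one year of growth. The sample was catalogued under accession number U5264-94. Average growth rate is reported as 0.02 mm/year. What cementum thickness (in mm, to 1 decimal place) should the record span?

29 years of growth are recorded.
Predicted length = 0.02 mm/year × 29 years = 0.6 mm.

0.6 mm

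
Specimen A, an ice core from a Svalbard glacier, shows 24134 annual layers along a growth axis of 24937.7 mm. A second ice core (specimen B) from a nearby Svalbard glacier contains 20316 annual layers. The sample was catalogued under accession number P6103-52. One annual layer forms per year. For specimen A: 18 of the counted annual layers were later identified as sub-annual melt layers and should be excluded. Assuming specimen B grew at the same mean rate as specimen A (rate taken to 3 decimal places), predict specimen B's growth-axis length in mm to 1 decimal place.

Specimen A: correcting the raw count gives 24134 − 18 = 24116 true annual layers.
A: Mean rate = 24937.7 mm / 24116 years ≈ 1.034 mm per year.
For B, 1.034 mm/year × 20316 years = 21006.7 mm.

21006.7 mm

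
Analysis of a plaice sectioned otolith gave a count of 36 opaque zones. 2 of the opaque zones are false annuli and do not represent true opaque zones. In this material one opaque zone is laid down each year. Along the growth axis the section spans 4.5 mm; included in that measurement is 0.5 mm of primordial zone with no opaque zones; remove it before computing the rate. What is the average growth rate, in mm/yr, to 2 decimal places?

0.12 mm/yr

True opaque zone count = 36 − 2 = 34.
Net length = 4.5 − 0.5 = 4.0 mm.
4.0 mm over 34 years gives 4.0 / 34 ≈ 0.12 mm/yr.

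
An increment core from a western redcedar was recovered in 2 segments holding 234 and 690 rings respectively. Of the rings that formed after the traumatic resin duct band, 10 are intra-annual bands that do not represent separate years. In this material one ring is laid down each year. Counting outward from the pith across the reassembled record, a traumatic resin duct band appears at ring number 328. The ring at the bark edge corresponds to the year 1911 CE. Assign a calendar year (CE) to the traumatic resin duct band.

1325 CE

Total rings = 234 + 690 = 924.
924 − 328 = 596 rings lie beyond the traumatic resin duct band toward the bark edge.
596 − 10 false = 586 true rings after the traumatic resin duct band.
The ring at the bark edge is 1911 CE, so the traumatic resin duct band dates to 1911 − 586 = 1325 CE.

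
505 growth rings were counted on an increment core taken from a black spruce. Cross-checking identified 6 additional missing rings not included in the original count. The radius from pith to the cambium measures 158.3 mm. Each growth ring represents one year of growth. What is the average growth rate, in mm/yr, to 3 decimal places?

0.310 mm/yr

True growth ring count = 505 + 6 = 511.
Mean rate = 158.3 mm / 511 years ≈ 0.310 mm/yr.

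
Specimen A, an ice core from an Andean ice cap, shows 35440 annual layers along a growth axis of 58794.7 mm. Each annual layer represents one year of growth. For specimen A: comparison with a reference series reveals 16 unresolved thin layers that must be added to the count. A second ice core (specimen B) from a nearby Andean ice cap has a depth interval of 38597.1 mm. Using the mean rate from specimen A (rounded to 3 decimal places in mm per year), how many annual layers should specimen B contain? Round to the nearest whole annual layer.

Specimen A: correcting the raw count gives 35440 + 16 = 35456 true annual layers.
A: Extension rate ≈ 58794.7 / 35456 = 1.658 mm per year.
For B, 38597.1 / 1.658 = 23279.31 years ≈ 23279 annual layers.

23279 annual layers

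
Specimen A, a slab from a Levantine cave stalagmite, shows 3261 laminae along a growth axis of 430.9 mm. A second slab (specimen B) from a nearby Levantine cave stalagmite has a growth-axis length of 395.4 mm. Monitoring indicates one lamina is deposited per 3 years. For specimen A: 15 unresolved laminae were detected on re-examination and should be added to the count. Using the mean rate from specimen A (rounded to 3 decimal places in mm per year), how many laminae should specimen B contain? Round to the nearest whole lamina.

Specimen A: after corrections the count is 3261 + 15 = 3276 laminae.
Specimen A: multiplying by 3 years per lamina: 3276 × 3 = 9828 years.
A: Mean rate = 430.9 mm / 9828 years ≈ 0.044 mm/yr.
For B, 395.4 / 0.044 = 8986.36 years; at 3 years per lamina that is 8986.36 / 3 ≈ 2995 laminae.

2995 laminae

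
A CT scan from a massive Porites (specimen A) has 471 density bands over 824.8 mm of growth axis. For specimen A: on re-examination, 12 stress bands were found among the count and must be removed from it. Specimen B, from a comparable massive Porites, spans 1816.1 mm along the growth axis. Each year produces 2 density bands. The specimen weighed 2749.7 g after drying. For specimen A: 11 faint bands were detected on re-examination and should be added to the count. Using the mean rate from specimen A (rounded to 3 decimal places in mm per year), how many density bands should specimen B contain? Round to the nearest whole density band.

1035 density bands

Specimen A: correcting the raw count gives 471 − 12 + 11 = 470 true density bands.
Specimen A: dividing by 2 density bands per year: 470 / 2 = 235 years.
A: Extension rate ≈ 824.8 / 235 = 3.510 mm/yr.
B spans 1816.1 / 3.510 = 517.41 years; at 2 density bands per year that is 517.41 × 2 ≈ 1035 density bands.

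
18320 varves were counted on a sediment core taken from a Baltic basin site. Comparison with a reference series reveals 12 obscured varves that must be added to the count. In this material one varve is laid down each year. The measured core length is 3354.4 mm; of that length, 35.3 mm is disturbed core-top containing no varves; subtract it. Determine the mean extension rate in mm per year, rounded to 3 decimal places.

Adjusted count: 18320 + 12 = 18332 varves.
The growth record spans 3354.4 − 35.3 = 3319.1 mm.
Mean rate = 3319.1 mm / 18332 years ≈ 0.181 mm per year.

0.181 mm per year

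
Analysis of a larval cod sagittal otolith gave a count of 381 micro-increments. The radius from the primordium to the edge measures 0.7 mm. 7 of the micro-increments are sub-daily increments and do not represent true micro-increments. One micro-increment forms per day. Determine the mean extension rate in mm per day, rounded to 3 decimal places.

True micro-increment count = 381 − 7 = 374.
Extension rate ≈ 0.7 / 374 = 0.002 mm per day.

0.002 mm per day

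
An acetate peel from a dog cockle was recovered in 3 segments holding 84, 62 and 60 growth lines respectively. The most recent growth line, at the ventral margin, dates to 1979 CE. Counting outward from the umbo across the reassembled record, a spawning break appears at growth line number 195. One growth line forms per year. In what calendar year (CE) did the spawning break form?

1968 CE

Total growth lines = 84 + 62 + 60 = 206.
The spawning break sits at growth line 195 from the umbo, so 206 − 195 = 11 growth lines formed after it.
1979 − 11 = 1968 CE.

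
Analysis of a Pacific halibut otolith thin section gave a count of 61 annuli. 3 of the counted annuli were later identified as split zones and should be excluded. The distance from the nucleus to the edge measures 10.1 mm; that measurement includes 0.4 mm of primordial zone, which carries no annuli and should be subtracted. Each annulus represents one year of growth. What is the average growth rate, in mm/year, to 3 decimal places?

Correcting the raw count gives 61 − 3 = 58 true annuli.
The growth record spans 10.1 − 0.4 = 9.7 mm.
9.7 mm over 58 years gives 9.7 / 58 ≈ 0.167 mm/year.

0.167 mm/year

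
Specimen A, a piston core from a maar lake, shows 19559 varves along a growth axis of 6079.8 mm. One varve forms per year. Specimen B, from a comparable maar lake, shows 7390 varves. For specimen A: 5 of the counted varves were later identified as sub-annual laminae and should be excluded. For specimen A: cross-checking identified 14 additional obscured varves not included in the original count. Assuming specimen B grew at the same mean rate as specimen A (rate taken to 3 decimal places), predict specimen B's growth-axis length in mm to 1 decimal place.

2298.3 mm

Specimen A: true varve count = 19559 − 5 + 14 = 19568.
A: 6079.8 mm over 19568 years gives 6079.8 / 19568 ≈ 0.311 mm/yr.
Length of B = 0.311 × 7390 = 2298.3 mm.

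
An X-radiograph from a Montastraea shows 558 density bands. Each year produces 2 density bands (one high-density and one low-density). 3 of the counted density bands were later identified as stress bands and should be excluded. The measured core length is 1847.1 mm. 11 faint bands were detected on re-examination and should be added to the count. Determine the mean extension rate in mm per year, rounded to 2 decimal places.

After corrections the count is 558 − 3 + 11 = 566 density bands.
566 density bands at 2 per year is 566 / 2 = 283 years.
Mean rate = 1847.1 mm / 283 years ≈ 6.53 mm per year.

6.53 mm per year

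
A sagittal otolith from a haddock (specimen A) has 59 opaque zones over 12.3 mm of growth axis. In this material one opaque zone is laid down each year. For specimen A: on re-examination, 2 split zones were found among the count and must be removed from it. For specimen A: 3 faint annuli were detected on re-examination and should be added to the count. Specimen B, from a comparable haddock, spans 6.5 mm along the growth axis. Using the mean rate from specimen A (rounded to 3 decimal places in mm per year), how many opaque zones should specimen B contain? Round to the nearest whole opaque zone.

32 opaque zones

Specimen A: adjusted count: 59 − 2 + 3 = 60 opaque zones.
A: 12.3 mm over 60 years gives 12.3 / 60 ≈ 0.205 mm/year.
Specimen B: 6.5 mm / 0.205 mm per year = 31.71 years ≈ 32 opaque zones.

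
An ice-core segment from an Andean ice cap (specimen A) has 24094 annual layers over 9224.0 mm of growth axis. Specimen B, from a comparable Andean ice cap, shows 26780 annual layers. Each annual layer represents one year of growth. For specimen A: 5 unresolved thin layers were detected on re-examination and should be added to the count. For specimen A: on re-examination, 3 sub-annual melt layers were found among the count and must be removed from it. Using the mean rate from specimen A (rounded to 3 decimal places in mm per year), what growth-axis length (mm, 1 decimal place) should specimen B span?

Specimen A: correcting the raw count gives 24094 − 3 + 5 = 24096 true annual layers.
A: Extension rate ≈ 9224.0 / 24096 = 0.383 mm/year.
For B, 0.383 mm/year × 26780 years = 10256.7 mm.

10256.7 mm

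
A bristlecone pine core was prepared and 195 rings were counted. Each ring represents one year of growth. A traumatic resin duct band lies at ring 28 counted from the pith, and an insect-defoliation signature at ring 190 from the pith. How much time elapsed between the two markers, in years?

190 − 28 = 162 rings lie between the two events.
That is 162 years at one ring per year.

162 years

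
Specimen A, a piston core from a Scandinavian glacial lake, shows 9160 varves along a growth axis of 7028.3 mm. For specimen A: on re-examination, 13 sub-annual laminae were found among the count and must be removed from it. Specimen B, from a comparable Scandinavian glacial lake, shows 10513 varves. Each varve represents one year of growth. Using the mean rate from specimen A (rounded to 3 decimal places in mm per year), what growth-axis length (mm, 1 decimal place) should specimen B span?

Specimen A: adjusted count: 9160 − 13 = 9147 varves.
A: Extension rate ≈ 7028.3 / 9147 = 0.768 mm/yr.
B's length ≈ 0.768 × 10513 = 8074.0 mm.

8074.0 mm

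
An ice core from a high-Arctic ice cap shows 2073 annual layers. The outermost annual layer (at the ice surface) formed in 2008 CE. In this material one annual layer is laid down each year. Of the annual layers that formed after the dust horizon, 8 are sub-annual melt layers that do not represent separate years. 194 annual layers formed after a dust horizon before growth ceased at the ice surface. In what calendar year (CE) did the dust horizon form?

1822 CE

194 annual layers post-date the dust horizon.
Excluding 8 false annual layers: 194 − 8 = 186.
2008 − 186 = 1822 CE.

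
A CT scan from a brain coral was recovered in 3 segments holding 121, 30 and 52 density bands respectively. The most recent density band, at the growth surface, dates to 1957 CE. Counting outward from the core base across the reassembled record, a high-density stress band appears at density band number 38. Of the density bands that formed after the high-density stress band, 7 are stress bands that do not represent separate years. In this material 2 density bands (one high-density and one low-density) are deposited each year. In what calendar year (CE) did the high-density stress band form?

Total density bands = 121 + 30 + 52 = 203.
Between density band 38 and the growth surface there are 203 − 38 = 165 density bands.
Excluding 7 false density bands: 165 − 7 = 158.
158 density bands at 2 per year is 158 / 2 = 79 years.
Counting back 79 years from 1957 CE places the high-density stress band in 1957 − 79 = 1878 CE.

1878 CE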